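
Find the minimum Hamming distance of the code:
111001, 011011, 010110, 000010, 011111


Comparing all pairs, minimum distance: 1
Can detect 0 errors, correct 0 errors

1


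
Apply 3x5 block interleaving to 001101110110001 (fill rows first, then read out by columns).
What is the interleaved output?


Matrix:
  00110
  11101
  10001
Read columns: 011010110100011

011010110100011


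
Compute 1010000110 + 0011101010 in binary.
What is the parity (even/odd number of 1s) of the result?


1010000110 = 646
0011101010 = 234
Sum = 880 = 1101110000
1s count = 5

odd parity (5 ones in 1101110000)


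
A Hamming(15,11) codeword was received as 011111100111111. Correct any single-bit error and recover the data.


Syndrome = 0: no error detected

Data: 11110111111 (no errors)


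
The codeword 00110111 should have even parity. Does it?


Number of 1s: 5

No, parity error (5 ones)


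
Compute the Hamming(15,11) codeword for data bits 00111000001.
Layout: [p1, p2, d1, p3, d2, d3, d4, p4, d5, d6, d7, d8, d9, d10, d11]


Parity bits: p1=1, p2=1, p3=1, p4=0

110101101000001


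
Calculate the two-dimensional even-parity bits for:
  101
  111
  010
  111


Row parities: 0111
Column parities: 111

Row P: 0111, Col P: 111, Corner: 1


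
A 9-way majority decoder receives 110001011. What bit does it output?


Ones: 5 out of 9
Threshold: 5

1 (5/9 voted 1)


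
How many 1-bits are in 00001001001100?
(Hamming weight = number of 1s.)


Counting 1s in 00001001001100

4


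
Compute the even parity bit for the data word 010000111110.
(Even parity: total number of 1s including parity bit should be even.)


Number of 1s in data: 6
Parity bit: 0

0


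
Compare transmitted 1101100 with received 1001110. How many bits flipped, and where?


XOR: 0100010

2 error(s) at position(s): 1, 5


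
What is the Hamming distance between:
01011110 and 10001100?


XOR: 11010010
Count of 1s: 4

4


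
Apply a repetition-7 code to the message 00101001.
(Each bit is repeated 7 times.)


Each bit -> 7 copies

00000000000000111111100000001111111000000000000001111111


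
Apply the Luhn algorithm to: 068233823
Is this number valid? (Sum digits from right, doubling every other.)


Luhn sum = 39
39 mod 10 = 9

Invalid (Luhn sum mod 10 = 9)


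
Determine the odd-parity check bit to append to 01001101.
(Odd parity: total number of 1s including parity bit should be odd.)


Number of 1s in data: 4
Parity bit: 1

1


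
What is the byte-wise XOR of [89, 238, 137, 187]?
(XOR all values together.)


XOR chain: 89 ^ 238 ^ 137 ^ 187 = 133

133


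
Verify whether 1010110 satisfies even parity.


Number of 1s: 4

Yes, parity is correct (4 ones)


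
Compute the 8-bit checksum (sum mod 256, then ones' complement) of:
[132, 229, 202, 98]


Sum = 661 mod 256 = 149
Complement = 106

106


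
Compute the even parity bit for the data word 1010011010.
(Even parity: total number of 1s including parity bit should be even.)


Number of 1s in data: 5
Parity bit: 1

1


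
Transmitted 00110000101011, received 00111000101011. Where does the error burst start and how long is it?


XOR: 00001000000000

Burst at position 4, length 1


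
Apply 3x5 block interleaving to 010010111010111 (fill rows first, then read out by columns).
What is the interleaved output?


Matrix:
  01001
  01110
  10111
Read columns: 001110011011101

001110011011101


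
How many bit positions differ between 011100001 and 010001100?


XOR: 001101101
Count of 1s: 5

5


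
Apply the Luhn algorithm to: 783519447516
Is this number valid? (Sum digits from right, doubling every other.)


Luhn sum = 65
65 mod 10 = 5

Invalid (Luhn sum mod 10 = 5)


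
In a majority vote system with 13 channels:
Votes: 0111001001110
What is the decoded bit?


Ones: 7 out of 13
Threshold: 7

1 (7/13 voted 1)


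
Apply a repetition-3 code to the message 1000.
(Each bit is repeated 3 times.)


Each bit -> 3 copies

111000000000


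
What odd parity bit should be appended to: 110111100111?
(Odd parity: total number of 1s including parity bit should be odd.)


Number of 1s in data: 9
Parity bit: 0

0


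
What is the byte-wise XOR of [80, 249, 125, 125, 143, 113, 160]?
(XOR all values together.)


XOR chain: 80 ^ 249 ^ 125 ^ 125 ^ 143 ^ 113 ^ 160 = 247

247


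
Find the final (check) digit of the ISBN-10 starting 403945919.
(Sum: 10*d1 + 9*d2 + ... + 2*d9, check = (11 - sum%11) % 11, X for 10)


Weighted sum: 233
233 mod 11 = 2

Check digit: 9


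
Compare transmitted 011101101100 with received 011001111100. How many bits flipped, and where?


XOR: 000100010000

2 error(s) at position(s): 3, 7


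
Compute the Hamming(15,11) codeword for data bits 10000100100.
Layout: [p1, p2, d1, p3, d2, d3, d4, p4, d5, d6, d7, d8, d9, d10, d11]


Parity bits: p1=0, p2=0, p3=1, p4=0

001100000100100


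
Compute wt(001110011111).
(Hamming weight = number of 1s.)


Counting 1s in 001110011111

8


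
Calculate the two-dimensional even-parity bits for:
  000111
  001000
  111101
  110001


Row parities: 1111
Column parities: 000011

Row P: 1111, Col P: 000011, Corner: 0


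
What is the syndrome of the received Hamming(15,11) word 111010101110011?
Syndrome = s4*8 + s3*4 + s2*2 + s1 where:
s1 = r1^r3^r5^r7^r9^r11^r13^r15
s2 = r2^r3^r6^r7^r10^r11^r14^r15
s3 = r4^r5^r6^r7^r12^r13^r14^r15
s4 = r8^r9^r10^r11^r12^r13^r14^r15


s1=1, s2=1, s3=0, s4=1

Syndrome = 11 (error at position 11)


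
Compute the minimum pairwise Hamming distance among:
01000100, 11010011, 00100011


Comparing all pairs, minimum distance: 4
Can detect 3 errors, correct 1 errors

4


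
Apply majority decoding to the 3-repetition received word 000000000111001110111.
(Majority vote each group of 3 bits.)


Groups: 000, 000, 000, 111, 001, 110, 111
Majority votes: 0001011

0001011


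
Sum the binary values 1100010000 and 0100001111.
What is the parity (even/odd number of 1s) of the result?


1100010000 = 784
0100001111 = 271
Sum = 1055 = 10000011111
1s count = 6

even parity (6 ones in 10000011111)


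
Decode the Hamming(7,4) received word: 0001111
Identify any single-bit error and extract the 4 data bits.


Syndrome = 0: no error detected

Data: 0111 (no errors)


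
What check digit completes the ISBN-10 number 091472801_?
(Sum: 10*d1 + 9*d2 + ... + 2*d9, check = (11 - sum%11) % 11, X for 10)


Weighted sum: 203
203 mod 11 = 5

Check digit: 6


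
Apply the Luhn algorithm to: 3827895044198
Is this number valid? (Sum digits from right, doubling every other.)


Luhn sum = 69
69 mod 10 = 9

Invalid (Luhn sum mod 10 = 9)


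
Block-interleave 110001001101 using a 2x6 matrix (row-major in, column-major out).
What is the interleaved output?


Matrix:
  110001
  001101
Read columns: 101001010011

101001010011


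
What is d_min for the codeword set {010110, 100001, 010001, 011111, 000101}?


Comparing all pairs, minimum distance: 2
Can detect 1 errors, correct 0 errors

2


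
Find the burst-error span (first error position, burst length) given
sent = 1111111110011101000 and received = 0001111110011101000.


XOR: 1110000000000000000

Burst at position 0, length 3


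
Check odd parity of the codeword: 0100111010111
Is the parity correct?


Number of 1s: 8

No, parity error (8 ones)


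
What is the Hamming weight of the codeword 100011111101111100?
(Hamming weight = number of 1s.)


Counting 1s in 100011111101111100

12


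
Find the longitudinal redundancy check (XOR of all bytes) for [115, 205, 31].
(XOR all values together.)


XOR chain: 115 ^ 205 ^ 31 = 161

161


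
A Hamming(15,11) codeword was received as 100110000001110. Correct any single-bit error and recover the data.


Syndrome = 15: error at position 15

Data: 01000001111 (corrected bit 15)


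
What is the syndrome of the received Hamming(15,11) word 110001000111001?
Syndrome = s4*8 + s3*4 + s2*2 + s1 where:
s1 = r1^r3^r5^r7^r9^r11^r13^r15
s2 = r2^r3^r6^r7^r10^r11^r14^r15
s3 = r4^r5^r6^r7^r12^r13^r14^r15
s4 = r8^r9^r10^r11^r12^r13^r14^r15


s1=1, s2=1, s3=1, s4=0

Syndrome = 7 (error at position 7)


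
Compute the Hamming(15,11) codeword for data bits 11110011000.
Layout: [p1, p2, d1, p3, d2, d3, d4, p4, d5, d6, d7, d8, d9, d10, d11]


Parity bits: p1=0, p2=0, p3=0, p4=0

001011100011000


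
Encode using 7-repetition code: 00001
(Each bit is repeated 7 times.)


Each bit -> 7 copies

00000000000000000000000000001111111


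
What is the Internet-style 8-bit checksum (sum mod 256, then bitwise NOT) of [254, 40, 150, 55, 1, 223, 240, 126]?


Sum = 1089 mod 256 = 65
Complement = 190

190


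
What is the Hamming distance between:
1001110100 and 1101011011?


XOR: 0100101111
Count of 1s: 6

6


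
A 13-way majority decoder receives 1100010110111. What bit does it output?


Ones: 8 out of 13
Threshold: 7

1 (8/13 voted 1)


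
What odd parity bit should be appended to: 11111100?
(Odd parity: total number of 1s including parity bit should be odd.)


Number of 1s in data: 6
Parity bit: 1

1


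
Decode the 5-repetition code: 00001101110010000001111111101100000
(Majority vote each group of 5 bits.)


Groups: 00001, 10111, 00100, 00001, 11111, 11011, 00000
Majority votes: 0100110

0100110


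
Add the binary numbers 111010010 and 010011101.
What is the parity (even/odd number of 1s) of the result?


111010010 = 466
010011101 = 157
Sum = 623 = 1001101111
1s count = 7

odd parity (7 ones in 1001101111)


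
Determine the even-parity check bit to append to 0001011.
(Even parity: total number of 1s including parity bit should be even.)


Number of 1s in data: 3
Parity bit: 1

1


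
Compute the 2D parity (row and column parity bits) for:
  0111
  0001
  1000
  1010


Row parities: 1110
Column parities: 0100

Row P: 1110, Col P: 0100, Corner: 1


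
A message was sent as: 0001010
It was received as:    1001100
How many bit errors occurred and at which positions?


XOR: 1000110

3 error(s) at position(s): 0, 4, 5


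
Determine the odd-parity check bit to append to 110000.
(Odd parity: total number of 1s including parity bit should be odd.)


Number of 1s in data: 2
Parity bit: 1

1


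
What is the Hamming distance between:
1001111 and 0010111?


XOR: 1011000
Count of 1s: 3

3


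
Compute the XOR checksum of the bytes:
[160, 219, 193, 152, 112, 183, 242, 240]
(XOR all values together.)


XOR chain: 160 ^ 219 ^ 193 ^ 152 ^ 112 ^ 183 ^ 242 ^ 240 = 231

231


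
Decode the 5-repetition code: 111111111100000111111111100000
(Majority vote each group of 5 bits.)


Groups: 11111, 11111, 00000, 11111, 11111, 00000
Majority votes: 110110

110110


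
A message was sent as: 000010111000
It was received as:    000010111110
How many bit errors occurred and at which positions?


XOR: 000000000110

2 error(s) at position(s): 9, 10


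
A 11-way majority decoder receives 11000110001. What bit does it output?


Ones: 5 out of 11
Threshold: 6

0 (5/11 voted 1)


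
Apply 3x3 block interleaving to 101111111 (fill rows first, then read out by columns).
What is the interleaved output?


Matrix:
  101
  111
  111
Read columns: 111011111

111011111


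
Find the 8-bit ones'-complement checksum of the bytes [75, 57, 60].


Sum = 192 mod 256 = 192
Complement = 63

63


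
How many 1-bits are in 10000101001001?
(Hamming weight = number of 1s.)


Counting 1s in 10000101001001

5


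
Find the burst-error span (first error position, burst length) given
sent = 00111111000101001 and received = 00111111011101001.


XOR: 00000000011000000

Burst at position 9, length 2


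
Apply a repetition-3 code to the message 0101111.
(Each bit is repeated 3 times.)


Each bit -> 3 copies

000111000111111111111


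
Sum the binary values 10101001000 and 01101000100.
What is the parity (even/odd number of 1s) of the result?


10101001000 = 1352
01101000100 = 836
Sum = 2188 = 100010001100
1s count = 4

even parity (4 ones in 100010001100)


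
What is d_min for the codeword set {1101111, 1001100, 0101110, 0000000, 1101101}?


Comparing all pairs, minimum distance: 1
Can detect 0 errors, correct 0 errors

1


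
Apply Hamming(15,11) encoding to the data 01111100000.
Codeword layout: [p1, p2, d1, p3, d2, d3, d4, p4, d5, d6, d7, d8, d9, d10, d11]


Parity bits: p1=1, p2=1, p3=1, p4=0

110111101100000


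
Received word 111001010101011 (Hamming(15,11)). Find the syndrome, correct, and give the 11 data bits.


Syndrome = 9: error at position 9

Data: 10101101011 (corrected bit 9)


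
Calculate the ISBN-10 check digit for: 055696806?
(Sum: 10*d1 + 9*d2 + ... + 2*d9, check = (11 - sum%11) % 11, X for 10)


Weighted sum: 255
255 mod 11 = 2

Check digit: 9


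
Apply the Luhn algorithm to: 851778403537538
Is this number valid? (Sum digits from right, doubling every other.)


Luhn sum = 64
64 mod 10 = 4

Invalid (Luhn sum mod 10 = 4)


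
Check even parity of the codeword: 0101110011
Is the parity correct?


Number of 1s: 6

Yes, parity is correct (6 ones)


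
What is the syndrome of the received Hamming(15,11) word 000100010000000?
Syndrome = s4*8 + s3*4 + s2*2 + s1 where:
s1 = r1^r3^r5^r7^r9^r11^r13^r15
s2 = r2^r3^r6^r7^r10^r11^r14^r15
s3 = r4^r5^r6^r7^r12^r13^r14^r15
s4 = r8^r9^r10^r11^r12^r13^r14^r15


s1=0, s2=0, s3=1, s4=1

Syndrome = 12 (error at position 12)


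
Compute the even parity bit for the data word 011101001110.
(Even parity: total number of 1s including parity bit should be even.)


Number of 1s in data: 7
Parity bit: 1

1


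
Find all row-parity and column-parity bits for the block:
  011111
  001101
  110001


Row parities: 111
Column parities: 100011

Row P: 111, Col P: 100011, Corner: 1


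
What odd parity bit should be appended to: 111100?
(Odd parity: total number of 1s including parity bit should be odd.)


Number of 1s in data: 4
Parity bit: 1

1


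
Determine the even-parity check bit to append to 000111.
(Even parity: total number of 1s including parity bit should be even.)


Number of 1s in data: 3
Parity bit: 1

1


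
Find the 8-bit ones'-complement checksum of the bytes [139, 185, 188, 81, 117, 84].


Sum = 794 mod 256 = 26
Complement = 229

229


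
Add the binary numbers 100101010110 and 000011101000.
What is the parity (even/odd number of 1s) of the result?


100101010110 = 2390
000011101000 = 232
Sum = 2622 = 101000111110
1s count = 7

odd parity (7 ones in 101000111110)


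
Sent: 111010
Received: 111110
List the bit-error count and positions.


XOR: 000100

1 error(s) at position(s): 3


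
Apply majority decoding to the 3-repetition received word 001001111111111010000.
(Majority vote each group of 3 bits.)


Groups: 001, 001, 111, 111, 111, 010, 000
Majority votes: 0011100

0011100


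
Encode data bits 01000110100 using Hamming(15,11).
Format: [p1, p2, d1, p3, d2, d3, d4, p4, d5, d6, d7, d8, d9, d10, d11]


Parity bits: p1=1, p2=0, p3=0, p4=1

100010010110100


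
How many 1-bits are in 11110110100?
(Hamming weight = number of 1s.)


Counting 1s in 11110110100

7


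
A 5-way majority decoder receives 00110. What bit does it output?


Ones: 2 out of 5
Threshold: 3

0 (2/5 voted 1)


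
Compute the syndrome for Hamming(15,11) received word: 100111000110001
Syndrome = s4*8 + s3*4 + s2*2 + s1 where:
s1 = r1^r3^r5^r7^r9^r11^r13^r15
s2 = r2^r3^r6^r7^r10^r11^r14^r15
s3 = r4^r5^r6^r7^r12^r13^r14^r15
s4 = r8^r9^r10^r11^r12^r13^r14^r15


s1=0, s2=0, s3=0, s4=1

Syndrome = 8 (error at position 8)


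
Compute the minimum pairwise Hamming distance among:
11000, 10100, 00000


Comparing all pairs, minimum distance: 2
Can detect 1 errors, correct 0 errors

2


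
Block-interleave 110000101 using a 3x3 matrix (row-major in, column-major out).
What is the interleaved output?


Matrix:
  110
  000
  101
Read columns: 101100001

101100001


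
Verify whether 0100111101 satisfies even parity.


Number of 1s: 6

Yes, parity is correct (6 ones)


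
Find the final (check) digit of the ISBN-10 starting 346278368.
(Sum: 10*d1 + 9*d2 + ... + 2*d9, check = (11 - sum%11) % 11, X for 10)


Weighted sum: 256
256 mod 11 = 3

Check digit: 8


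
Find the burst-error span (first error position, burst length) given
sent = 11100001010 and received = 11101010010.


XOR: 00001011000

Burst at position 4, length 4


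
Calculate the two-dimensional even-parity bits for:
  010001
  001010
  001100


Row parities: 000
Column parities: 010111

Row P: 000, Col P: 010111, Corner: 0


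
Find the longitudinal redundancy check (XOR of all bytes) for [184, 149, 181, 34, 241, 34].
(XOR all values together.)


XOR chain: 184 ^ 149 ^ 181 ^ 34 ^ 241 ^ 34 = 105

105


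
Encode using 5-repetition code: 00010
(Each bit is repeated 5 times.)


Each bit -> 5 copies

0000000000000001111100000


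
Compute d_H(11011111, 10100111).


XOR: 01111000
Count of 1s: 4

4


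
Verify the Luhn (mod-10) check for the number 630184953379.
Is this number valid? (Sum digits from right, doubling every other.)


Luhn sum = 55
55 mod 10 = 5

Invalid (Luhn sum mod 10 = 5)


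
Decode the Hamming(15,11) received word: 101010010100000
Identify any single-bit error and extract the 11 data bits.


Syndrome = 5: error at position 5

Data: 10000100000 (corrected bit 5)


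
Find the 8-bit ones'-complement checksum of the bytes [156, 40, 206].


Sum = 402 mod 256 = 146
Complement = 109

109


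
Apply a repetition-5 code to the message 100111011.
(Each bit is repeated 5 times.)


Each bit -> 5 copies

111110000000000111111111111111000001111111111


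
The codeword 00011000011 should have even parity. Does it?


Number of 1s: 4

Yes, parity is correct (4 ones)


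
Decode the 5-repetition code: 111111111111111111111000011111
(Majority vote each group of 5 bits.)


Groups: 11111, 11111, 11111, 11111, 10000, 11111
Majority votes: 111101

111101


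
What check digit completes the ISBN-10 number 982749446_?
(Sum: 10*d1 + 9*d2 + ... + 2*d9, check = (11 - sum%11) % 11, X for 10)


Weighted sum: 336
336 mod 11 = 6

Check digit: 5


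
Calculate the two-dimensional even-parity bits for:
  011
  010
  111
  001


Row parities: 0111
Column parities: 111

Row P: 0111, Col P: 111, Corner: 1


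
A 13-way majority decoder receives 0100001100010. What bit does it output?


Ones: 4 out of 13
Threshold: 7

0 (4/13 voted 1)


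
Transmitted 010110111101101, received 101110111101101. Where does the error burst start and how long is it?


XOR: 111000000000000

Burst at position 0, length 3


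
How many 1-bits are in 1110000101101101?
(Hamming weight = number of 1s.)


Counting 1s in 1110000101101101

9


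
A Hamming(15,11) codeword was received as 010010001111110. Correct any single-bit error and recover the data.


Syndrome = 0: no error detected

Data: 01001111110 (no errors)


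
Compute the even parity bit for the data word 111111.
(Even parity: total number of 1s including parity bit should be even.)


Number of 1s in data: 6
Parity bit: 0

0


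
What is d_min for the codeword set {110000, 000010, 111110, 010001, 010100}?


Comparing all pairs, minimum distance: 2
Can detect 1 errors, correct 0 errors

2


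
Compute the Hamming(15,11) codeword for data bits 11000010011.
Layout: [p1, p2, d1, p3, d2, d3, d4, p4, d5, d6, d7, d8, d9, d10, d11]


Parity bits: p1=0, p2=0, p3=1, p4=1

001110010010011


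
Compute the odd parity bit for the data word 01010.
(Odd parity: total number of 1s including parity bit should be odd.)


Number of 1s in data: 2
Parity bit: 1

1


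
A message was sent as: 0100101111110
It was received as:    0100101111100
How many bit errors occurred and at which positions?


XOR: 0000000000010

1 error(s) at position(s): 11


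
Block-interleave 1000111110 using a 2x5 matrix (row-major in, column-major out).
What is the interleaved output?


Matrix:
  10001
  11110
Read columns: 1101010110

1101010110


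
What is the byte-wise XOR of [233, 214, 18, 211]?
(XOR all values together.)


XOR chain: 233 ^ 214 ^ 18 ^ 211 = 254

254


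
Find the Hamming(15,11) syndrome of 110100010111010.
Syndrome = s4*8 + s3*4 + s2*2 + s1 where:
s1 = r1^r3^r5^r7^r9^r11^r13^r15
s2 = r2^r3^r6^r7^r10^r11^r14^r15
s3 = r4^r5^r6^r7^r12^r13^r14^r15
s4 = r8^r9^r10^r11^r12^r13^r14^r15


s1=0, s2=0, s3=1, s4=1

Syndrome = 12 (error at position 12)


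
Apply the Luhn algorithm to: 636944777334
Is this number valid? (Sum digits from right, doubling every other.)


Luhn sum = 60
60 mod 10 = 0

Valid (Luhn sum mod 10 = 0)


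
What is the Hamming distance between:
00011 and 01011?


XOR: 01000
Count of 1s: 1

1


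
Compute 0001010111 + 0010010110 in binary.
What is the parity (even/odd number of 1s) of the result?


0001010111 = 87
0010010110 = 150
Sum = 237 = 11101101
1s count = 6

even parity (6 ones in 11101101)


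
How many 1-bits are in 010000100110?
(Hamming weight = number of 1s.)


Counting 1s in 010000100110

4


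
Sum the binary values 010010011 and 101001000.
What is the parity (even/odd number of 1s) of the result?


010010011 = 147
101001000 = 328
Sum = 475 = 111011011
1s count = 7

odd parity (7 ones in 111011011)


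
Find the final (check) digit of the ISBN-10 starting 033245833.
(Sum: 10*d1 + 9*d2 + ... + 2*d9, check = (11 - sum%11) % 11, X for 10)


Weighted sum: 161
161 mod 11 = 7

Check digit: 4


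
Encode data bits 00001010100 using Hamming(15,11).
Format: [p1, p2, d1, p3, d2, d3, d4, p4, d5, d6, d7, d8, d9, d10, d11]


Parity bits: p1=1, p2=1, p3=1, p4=1

110100011010100


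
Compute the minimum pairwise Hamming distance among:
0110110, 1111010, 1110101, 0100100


Comparing all pairs, minimum distance: 2
Can detect 1 errors, correct 0 errors

2


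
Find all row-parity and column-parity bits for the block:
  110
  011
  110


Row parities: 000
Column parities: 011

Row P: 000, Col P: 011, Corner: 0


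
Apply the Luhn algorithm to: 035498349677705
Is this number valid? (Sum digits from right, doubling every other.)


Luhn sum = 82
82 mod 10 = 2

Invalid (Luhn sum mod 10 = 2)


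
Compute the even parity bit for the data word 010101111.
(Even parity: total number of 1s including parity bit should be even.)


Number of 1s in data: 6
Parity bit: 0

0


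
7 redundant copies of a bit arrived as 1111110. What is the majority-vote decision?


Ones: 6 out of 7
Threshold: 4

1 (6/7 voted 1)


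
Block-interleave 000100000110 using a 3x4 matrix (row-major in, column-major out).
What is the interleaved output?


Matrix:
  0001
  0000
  0110
Read columns: 000001001100

000001001100


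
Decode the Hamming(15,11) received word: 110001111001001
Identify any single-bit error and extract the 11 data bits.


Syndrome = 0: no error detected

Data: 00111001001 (no errors)


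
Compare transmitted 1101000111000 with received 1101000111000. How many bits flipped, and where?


XOR: 0000000000000

0 errors (received matches sent)


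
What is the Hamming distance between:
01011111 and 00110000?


XOR: 01101111
Count of 1s: 6

6


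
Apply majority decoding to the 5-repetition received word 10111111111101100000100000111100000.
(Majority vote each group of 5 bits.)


Groups: 10111, 11111, 11011, 00000, 10000, 01111, 00000
Majority votes: 1110010

1110010


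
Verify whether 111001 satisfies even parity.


Number of 1s: 4

Yes, parity is correct (4 ones)


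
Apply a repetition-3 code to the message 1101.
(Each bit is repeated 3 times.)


Each bit -> 3 copies

111111000111


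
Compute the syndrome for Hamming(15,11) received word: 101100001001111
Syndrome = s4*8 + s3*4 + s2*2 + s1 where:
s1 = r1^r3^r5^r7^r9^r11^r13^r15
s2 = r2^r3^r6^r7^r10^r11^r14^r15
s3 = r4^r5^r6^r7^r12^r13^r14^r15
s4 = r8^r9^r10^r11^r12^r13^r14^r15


s1=1, s2=1, s3=1, s4=1

Syndrome = 15 (error at position 15)


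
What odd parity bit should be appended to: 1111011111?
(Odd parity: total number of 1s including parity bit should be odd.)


Number of 1s in data: 9
Parity bit: 0

0


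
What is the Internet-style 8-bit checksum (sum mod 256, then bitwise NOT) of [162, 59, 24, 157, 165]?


Sum = 567 mod 256 = 55
Complement = 200

200


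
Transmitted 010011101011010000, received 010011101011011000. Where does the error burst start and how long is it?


XOR: 000000000000001000

Burst at position 14, length 1


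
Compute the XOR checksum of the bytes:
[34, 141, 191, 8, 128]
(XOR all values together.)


XOR chain: 34 ^ 141 ^ 191 ^ 8 ^ 128 = 152

152


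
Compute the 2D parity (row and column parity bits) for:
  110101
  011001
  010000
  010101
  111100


Row parities: 01110
Column parities: 010101

Row P: 01110, Col P: 010101, Corner: 1


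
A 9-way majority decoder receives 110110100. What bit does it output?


Ones: 5 out of 9
Threshold: 5

1 (5/9 voted 1)


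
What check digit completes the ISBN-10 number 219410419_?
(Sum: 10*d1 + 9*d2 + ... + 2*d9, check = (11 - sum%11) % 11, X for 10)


Weighted sum: 172
172 mod 11 = 7

Check digit: 4


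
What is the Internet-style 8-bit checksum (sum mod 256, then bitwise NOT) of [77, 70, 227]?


Sum = 374 mod 256 = 118
Complement = 137

137


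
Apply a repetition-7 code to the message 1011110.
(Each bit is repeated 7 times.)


Each bit -> 7 copies

1111111000000011111111111111111111111111110000000


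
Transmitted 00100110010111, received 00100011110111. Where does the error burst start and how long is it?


XOR: 00000101100000

Burst at position 5, length 4


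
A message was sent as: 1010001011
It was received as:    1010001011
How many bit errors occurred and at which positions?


XOR: 0000000000

0 errors (received matches sent)


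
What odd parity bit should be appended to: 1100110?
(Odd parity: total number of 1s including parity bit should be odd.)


Number of 1s in data: 4
Parity bit: 1

1


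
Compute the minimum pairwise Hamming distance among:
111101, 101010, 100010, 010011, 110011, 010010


Comparing all pairs, minimum distance: 1
Can detect 0 errors, correct 0 errors

1


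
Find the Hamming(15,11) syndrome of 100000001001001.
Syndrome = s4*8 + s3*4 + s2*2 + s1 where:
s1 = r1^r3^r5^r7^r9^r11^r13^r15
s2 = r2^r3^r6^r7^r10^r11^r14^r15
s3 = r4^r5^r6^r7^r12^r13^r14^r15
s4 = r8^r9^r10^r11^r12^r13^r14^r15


s1=1, s2=1, s3=0, s4=1

Syndrome = 11 (error at position 11)


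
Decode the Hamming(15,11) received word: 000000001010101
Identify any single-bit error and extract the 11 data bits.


Syndrome = 0: no error detected

Data: 00001010101 (no errors)


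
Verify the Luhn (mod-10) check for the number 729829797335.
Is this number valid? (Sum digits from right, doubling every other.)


Luhn sum = 70
70 mod 10 = 0

Valid (Luhn sum mod 10 = 0)


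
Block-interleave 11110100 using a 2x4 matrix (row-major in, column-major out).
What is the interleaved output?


Matrix:
  1111
  0100
Read columns: 10111010

10111010


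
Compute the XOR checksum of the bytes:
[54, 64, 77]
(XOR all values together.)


XOR chain: 54 ^ 64 ^ 77 = 59

59


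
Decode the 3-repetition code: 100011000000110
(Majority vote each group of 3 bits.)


Groups: 100, 011, 000, 000, 110
Majority votes: 01001

01001


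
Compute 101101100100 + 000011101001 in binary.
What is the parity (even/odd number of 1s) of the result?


101101100100 = 2916
000011101001 = 233
Sum = 3149 = 110001001101
1s count = 6

even parity (6 ones in 110001001101)


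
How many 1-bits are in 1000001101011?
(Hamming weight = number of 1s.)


Counting 1s in 1000001101011

6


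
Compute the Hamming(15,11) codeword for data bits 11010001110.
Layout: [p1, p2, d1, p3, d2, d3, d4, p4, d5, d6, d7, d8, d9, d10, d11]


Parity bits: p1=0, p2=1, p3=1, p4=1

011110110001110


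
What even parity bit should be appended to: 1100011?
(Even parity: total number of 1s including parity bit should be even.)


Number of 1s in data: 4
Parity bit: 0

0


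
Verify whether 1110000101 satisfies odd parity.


Number of 1s: 5

Yes, parity is correct (5 ones)


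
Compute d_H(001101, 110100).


XOR: 111001
Count of 1s: 4

4


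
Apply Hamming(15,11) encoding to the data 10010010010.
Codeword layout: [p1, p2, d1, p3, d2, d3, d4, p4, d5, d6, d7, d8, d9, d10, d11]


Parity bits: p1=1, p2=0, p3=0, p4=0

101000100010010


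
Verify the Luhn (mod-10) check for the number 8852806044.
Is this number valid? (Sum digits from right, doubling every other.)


Luhn sum = 40
40 mod 10 = 0

Valid (Luhn sum mod 10 = 0)


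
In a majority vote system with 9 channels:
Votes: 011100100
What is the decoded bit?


Ones: 4 out of 9
Threshold: 5

0 (4/9 voted 1)


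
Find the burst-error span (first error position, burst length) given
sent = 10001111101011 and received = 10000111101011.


XOR: 00001000000000

Burst at position 4, length 1


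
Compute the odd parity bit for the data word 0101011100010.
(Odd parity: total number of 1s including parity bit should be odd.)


Number of 1s in data: 6
Parity bit: 1

1


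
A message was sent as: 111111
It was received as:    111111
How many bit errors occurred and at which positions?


XOR: 000000

0 errors (received matches sent)


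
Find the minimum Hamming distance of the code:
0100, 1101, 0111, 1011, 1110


Comparing all pairs, minimum distance: 2
Can detect 1 errors, correct 0 errors

2


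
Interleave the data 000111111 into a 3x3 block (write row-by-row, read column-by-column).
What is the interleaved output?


Matrix:
  000
  111
  111
Read columns: 011011011

011011011


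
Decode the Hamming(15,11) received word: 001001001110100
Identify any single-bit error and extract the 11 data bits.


Syndrome = 0: no error detected

Data: 10101110100 (no errors)


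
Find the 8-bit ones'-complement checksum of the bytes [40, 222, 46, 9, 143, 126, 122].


Sum = 708 mod 256 = 196
Complement = 59

59


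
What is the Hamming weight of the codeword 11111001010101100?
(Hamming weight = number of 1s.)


Counting 1s in 11111001010101100

10


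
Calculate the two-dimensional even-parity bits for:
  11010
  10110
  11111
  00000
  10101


Row parities: 11101
Column parities: 00110

Row P: 11101, Col P: 00110, Corner: 0


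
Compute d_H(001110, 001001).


XOR: 000111
Count of 1s: 3

3


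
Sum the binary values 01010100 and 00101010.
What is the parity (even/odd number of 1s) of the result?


01010100 = 84
00101010 = 42
Sum = 126 = 1111110
1s count = 6

even parity (6 ones in 1111110)


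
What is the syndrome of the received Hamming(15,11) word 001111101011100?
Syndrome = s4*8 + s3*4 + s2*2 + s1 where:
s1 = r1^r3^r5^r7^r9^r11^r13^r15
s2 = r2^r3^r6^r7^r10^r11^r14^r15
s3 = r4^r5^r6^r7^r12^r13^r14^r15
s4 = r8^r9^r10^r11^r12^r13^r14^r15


s1=0, s2=0, s3=0, s4=0

Syndrome = 0 (no error)


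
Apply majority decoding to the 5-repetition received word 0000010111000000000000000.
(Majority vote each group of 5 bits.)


Groups: 00000, 10111, 00000, 00000, 00000
Majority votes: 01000

01000


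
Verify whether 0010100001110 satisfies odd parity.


Number of 1s: 5

Yes, parity is correct (5 ones)


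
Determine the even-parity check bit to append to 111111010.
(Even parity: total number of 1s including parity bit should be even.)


Number of 1s in data: 7
Parity bit: 1

1


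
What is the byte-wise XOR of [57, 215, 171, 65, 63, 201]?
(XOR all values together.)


XOR chain: 57 ^ 215 ^ 171 ^ 65 ^ 63 ^ 201 = 242

242


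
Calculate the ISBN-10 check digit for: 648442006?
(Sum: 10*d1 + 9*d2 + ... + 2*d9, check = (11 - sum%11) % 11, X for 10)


Weighted sum: 234
234 mod 11 = 3

Check digit: 8


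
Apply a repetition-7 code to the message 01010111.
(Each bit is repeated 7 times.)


Each bit -> 7 copies

00000001111111000000011111110000000111111111111111111111


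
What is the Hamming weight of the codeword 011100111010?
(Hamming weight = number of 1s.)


Counting 1s in 011100111010

7


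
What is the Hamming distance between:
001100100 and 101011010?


XOR: 100111110
Count of 1s: 6

6


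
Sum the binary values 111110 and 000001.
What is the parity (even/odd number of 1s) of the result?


111110 = 62
000001 = 1
Sum = 63 = 111111
1s count = 6

even parity (6 ones in 111111)


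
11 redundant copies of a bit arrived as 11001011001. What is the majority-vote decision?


Ones: 6 out of 11
Threshold: 6

1 (6/11 voted 1)


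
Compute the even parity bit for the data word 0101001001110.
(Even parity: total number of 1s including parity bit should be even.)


Number of 1s in data: 6
Parity bit: 0

0


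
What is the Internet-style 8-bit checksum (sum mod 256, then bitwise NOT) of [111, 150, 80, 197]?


Sum = 538 mod 256 = 26
Complement = 229

229


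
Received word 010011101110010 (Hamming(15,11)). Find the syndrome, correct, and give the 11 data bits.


Syndrome = 0: no error detected

Data: 01111110010 (no errors)


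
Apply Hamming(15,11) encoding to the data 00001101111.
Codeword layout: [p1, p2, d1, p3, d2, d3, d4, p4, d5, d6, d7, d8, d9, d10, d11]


Parity bits: p1=1, p2=1, p3=0, p4=0

110000001101111


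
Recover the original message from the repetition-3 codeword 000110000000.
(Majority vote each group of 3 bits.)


Groups: 000, 110, 000, 000
Majority votes: 0100

0100


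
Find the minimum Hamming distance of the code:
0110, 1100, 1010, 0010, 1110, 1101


Comparing all pairs, minimum distance: 1
Can detect 0 errors, correct 0 errors

1


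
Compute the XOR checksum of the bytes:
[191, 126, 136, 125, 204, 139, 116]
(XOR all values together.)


XOR chain: 191 ^ 126 ^ 136 ^ 125 ^ 204 ^ 139 ^ 116 = 7

7


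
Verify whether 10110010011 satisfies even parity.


Number of 1s: 6

Yes, parity is correct (6 ones)


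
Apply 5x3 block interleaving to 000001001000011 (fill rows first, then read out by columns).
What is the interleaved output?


Matrix:
  000
  001
  001
  000
  011
Read columns: 000000000101101

000000000101101


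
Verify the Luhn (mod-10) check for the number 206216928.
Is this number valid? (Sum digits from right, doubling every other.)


Luhn sum = 37
37 mod 10 = 7

Invalid (Luhn sum mod 10 = 7)


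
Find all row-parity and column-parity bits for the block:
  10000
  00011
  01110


Row parities: 101
Column parities: 11101

Row P: 101, Col P: 11101, Corner: 0


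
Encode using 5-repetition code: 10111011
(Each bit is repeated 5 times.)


Each bit -> 5 copies

1111100000111111111111111000001111111111


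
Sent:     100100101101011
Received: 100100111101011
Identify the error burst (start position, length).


XOR: 000000010000000

Burst at position 7, length 1


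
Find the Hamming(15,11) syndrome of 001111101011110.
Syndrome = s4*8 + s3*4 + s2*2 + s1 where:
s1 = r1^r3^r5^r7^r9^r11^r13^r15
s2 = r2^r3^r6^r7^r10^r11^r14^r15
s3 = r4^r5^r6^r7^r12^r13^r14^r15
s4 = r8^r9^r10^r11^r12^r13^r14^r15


s1=0, s2=1, s3=1, s4=1

Syndrome = 14 (error at position 14)


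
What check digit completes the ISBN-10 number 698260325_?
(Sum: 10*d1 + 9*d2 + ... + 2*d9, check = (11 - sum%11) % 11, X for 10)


Weighted sum: 283
283 mod 11 = 8

Check digit: 3


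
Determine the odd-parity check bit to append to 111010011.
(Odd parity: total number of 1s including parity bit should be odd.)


Number of 1s in data: 6
Parity bit: 1

1


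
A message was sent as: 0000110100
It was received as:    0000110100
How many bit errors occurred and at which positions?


XOR: 0000000000

0 errors (received matches sent)


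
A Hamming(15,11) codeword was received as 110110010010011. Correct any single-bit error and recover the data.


Syndrome = 0: no error detected

Data: 01000010011 (no errors)


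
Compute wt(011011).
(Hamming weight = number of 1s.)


Counting 1s in 011011

4


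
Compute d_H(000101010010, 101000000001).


XOR: 101101010011
Count of 1s: 7

7


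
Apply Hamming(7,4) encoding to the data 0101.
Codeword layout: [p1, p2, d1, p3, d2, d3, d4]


Parity bits: p1=0, p2=1, p3=0

0100101


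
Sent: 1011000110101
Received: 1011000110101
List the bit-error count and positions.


XOR: 0000000000000

0 errors (received matches sent)


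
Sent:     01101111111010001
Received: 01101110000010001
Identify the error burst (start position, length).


XOR: 00000001111000000

Burst at position 7, length 4


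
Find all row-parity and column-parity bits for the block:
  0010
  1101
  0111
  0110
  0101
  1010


Row parities: 111000
Column parities: 0001

Row P: 111000, Col P: 0001, Corner: 1


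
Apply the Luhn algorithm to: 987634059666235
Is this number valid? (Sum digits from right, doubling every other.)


Luhn sum = 72
72 mod 10 = 2

Invalid (Luhn sum mod 10 = 2)


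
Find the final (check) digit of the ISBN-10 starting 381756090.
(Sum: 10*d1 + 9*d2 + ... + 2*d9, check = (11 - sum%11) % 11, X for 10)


Weighted sum: 246
246 mod 11 = 4

Check digit: 7


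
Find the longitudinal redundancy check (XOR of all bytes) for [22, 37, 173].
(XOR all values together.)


XOR chain: 22 ^ 37 ^ 173 = 158

158


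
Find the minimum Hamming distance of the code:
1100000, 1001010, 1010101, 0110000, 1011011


Comparing all pairs, minimum distance: 2
Can detect 1 errors, correct 0 errors

2


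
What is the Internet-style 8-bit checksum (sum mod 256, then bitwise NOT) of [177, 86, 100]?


Sum = 363 mod 256 = 107
Complement = 148

148


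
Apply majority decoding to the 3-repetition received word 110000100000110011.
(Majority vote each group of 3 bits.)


Groups: 110, 000, 100, 000, 110, 011
Majority votes: 100011

100011


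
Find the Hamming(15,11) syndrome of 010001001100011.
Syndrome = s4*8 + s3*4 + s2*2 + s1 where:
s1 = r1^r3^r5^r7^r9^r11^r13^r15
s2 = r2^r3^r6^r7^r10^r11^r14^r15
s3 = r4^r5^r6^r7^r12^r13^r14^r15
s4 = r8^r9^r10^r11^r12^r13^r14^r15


s1=0, s2=1, s3=1, s4=0

Syndrome = 6 (error at position 6)


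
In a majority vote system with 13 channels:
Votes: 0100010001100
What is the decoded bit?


Ones: 4 out of 13
Threshold: 7

0 (4/13 voted 1)


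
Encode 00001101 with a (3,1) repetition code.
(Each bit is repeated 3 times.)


Each bit -> 3 copies

000000000000111111000111


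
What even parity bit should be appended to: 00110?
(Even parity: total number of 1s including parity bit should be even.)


Number of 1s in data: 2
Parity bit: 0

0


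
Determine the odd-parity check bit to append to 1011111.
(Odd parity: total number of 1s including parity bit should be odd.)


Number of 1s in data: 6
Parity bit: 1

1


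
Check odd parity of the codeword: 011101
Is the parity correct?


Number of 1s: 4

No, parity error (4 ones)


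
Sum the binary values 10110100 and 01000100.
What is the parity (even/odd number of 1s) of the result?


10110100 = 180
01000100 = 68
Sum = 248 = 11111000
1s count = 5

odd parity (5 ones in 11111000)


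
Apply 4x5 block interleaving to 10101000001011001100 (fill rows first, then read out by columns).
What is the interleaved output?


Matrix:
  10101
  00000
  10110
  01100
Read columns: 10100001101100101000

10100001101100101000
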